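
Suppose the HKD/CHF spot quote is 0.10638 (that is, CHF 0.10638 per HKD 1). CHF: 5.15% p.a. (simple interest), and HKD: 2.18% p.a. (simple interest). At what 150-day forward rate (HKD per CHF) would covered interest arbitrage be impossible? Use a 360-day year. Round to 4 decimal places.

9.2864

T = 150/360 years.
CHF accumulates by 1 + 0.0515×150/360 = 1.0214583.
HKD growth factor: 1 + 0.0218×150/360 = 1.0090833.
CIP: F = S · (grow CHF)/(grow HKD) = 0.10638 × 1.0214583/1.0090833 = 0.1076846 CHF per HKD.
Quoted the other way: 1/0.1076846 = 9.2864 HKD per CHF.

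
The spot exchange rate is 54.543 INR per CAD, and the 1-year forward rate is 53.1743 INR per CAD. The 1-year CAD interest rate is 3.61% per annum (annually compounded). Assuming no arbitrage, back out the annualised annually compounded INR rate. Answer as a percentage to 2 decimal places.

T = 1 year.
CIP gives F = S · g_INR/g_CAD, so g_INR/g_CAD = 53.1743/54.543 = 0.9749060.
CAD growth factor: (1 + 0.0361)^1 = 1.036100.
That pins the INR growth at 1.0101001.
r = 1.0101001^(1/1) − 1 = 0.010100 → 1.01%.

1.01%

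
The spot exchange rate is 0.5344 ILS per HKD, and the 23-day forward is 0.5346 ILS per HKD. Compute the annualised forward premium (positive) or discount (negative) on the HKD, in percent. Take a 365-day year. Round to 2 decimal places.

T = 23/365 years.
Period premium: (0.5346 − 0.5344)/0.5344 = 0.0003743.
×(1/T) gives 0.59% p.a.

+0.59%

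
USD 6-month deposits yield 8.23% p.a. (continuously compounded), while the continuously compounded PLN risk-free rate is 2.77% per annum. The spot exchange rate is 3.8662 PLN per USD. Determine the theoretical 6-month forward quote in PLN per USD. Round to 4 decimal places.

T = 6/12 years.
PLN growth factor: e^(0.0277×6/12) = 1.0139464.
Growth of 1 USD over T: e^(0.0823×6/12) = 1.0420084.
CIP: F = S · (grow PLN)/(grow USD) = 3.8662 × 1.0139464/1.0420084 = 3.762081 PLN per USD.

3.7621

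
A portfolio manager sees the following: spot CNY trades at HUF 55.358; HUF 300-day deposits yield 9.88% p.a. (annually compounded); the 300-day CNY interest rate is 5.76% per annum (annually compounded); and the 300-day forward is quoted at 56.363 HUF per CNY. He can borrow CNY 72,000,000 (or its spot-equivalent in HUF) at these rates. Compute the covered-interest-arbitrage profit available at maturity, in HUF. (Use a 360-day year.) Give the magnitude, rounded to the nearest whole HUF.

T = 300/360 years.
Route A — deposit CNY, sell forward: 72,000,000 × 1.047774605587 × 56.363 = HUF 4,252,011,846.82.
Route B — convert at spot, deposit HUF: 72,000,000 × 55.358 × 1.081680188895 = HUF 4,311,334,936.57.
The quoted forward undervalues CNY, so borrow CNY, convert to HUF at spot, deposit the HUF at 9.88%, and buy CNY forward at 56.363 to cover the loan.
Profit = 4,311,334,936.57 − 4,252,011,846.82 = HUF 59,323,090.

HUF 59,323,090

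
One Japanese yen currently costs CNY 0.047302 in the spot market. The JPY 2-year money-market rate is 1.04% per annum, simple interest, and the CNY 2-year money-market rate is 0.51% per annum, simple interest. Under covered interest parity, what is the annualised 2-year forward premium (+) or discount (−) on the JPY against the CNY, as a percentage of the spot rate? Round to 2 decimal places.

T = 2 years.
CIP forward (CNY per JPY) = 0.047302 × 1.010200/1.020800 = 0.046810815.
Annualised premium = (F − S)/S × (1/T) = (0.046810815 − 0.047302)/0.047302 ÷ 2 = -0.52%.

-0.52%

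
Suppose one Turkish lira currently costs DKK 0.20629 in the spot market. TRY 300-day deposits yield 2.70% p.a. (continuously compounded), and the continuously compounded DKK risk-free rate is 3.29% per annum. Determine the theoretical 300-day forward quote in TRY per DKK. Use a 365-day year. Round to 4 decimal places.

T = 300/365 years.
Growth of 1 DKK over T: e^(0.0329×300/365) = 1.027410.
TRY growth factor: e^(0.0270×300/365) = 1.0224399.
Forward (DKK per TRY) = 0.20629 × 1.027410 / 1.0224399 = 0.2072928.
Invert for TRY per DKK: 1 / 0.2072928 = 4.8241.

4.8241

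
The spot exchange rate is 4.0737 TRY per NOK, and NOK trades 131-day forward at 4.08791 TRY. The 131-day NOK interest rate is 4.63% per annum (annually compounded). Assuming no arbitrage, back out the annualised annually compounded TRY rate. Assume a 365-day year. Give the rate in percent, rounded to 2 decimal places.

T = 131/365 years.
CIP gives F = S · g_TRY/g_NOK, so g_TRY/g_NOK = 4.08791/4.0737 = 1.0034882.
The NOK side grows by (1 + 0.0463)^(131/365) = 1.0163767.
Hence g_TRY = 1.019922.
r = 1.019922^(365/131) − 1 = 0.056501 → 5.65%.

5.65%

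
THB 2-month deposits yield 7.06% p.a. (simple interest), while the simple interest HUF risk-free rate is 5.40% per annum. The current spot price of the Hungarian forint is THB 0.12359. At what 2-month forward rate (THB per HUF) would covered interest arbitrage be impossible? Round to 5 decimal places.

T = 2/12 years.
THB accumulates by 1 + 0.0706×2/12 = 1.0117667.
HUF growth factor: 1 + 0.0540×2/12 = 1.009000.
CIP: F = S · (grow THB)/(grow HUF) = 0.12359 × 1.0117667/1.009000 = 0.1239289 THB per HUF.

0.12393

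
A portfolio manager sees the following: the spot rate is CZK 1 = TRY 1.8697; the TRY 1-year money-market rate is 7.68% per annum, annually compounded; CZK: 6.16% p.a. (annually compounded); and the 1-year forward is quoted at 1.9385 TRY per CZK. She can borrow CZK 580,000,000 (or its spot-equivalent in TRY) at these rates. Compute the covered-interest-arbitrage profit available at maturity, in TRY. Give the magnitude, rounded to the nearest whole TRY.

TRY 25,878,811

T = 1 year.
Route A — deposit CZK, sell forward: 580,000,000 × 1.061600 × 1.9385 = TRY 1,193,588,728.00.
Route B — convert at spot, deposit TRY: 580,000,000 × 1.8697 × 1.076800 = TRY 1,167,709,916.80.
The quoted forward overvalues CZK, so borrow TRY, buy CZK at spot, deposit the CZK at 6.16%, and sell the proceeds forward at 1.9385.
Profit = 1,193,588,728.00 − 1,167,709,916.80 = TRY 25,878,811.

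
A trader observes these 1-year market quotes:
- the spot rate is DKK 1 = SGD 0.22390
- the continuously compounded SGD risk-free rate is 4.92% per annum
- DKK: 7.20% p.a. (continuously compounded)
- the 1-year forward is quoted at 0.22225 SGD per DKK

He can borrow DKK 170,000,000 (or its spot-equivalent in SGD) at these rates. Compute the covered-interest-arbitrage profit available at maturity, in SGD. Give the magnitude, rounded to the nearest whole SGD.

SGD 620,633

T = 1 year.
Route A — deposit DKK, sell forward: 170,000,000 × 1.0746553441 × 0.22225 = SGD 40,603,165.54.
Route B — convert at spot, deposit SGD: 170,000,000 × 0.22390 × 1.0504304158 = SGD 39,982,532.92.
The quoted forward overvalues DKK, so borrow SGD, buy DKK at spot, deposit the DKK at 7.20%, and sell the proceeds forward at 0.22225.
Arbitrage profit = |40,603,165.54 − 39,982,532.92| = SGD 620,633.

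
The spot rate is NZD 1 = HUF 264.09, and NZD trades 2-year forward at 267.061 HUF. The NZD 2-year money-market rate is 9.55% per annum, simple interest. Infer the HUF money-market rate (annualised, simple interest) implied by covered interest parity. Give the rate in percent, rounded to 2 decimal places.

10.22%

T = 2 years.
CIP gives F = S · g_HUF/g_NZD, so g_HUF/g_NZD = 267.061/264.09 = 1.0112500.
NZD growth factor: 1 + 0.0955×2 = 1.191000.
Hence g_HUF = 1.2043987.
r = (1.2043987 − 1)/2 = 0.102199 → 10.22%.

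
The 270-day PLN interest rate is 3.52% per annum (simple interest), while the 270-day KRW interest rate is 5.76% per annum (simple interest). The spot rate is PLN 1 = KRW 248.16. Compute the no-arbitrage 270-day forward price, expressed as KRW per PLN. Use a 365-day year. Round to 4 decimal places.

T = 270/365 years.
KRW growth factor: 1 + 0.0576×270/365 = 1.042608219.
PLN accumulates by 1 + 0.0352×270/365 = 1.026038356.
So F = 248.16 × 1.042608219 / 1.026038356 = 252.167625 (KRW/PLN).

252.1676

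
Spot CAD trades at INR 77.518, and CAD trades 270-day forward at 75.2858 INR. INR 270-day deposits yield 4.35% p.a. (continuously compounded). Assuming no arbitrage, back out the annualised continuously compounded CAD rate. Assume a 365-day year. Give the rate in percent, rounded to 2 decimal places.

T = 270/365 years.
CIP gives F = S · g_INR/g_CAD, so g_INR/g_CAD = 75.2858/77.518 = 0.9712041.
The INR side grows by e^(0.0435×270/365) = 1.0327014.
Hence g_CAD = 1.0633207.
Take logs: ln 1.0633207 / (270/365) = 0.082999, so 8.30%.

8.30%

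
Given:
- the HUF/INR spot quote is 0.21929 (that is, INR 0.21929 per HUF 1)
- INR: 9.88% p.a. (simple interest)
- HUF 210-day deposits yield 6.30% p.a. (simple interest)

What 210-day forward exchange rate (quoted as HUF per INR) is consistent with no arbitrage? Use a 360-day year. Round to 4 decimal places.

T = 210/360 years.
INR growth factor: 1 + 0.0988×210/360 = 1.0576333.
HUF growth factor: 1 + 0.0630×210/360 = 1.036750.
CIP: F = S · (grow INR)/(grow HUF) = 0.21929 × 1.0576333/1.036750 = 0.2237072 INR per HUF.
Quoted the other way: 1/0.2237072 = 4.4701 HUF per INR.

4.4701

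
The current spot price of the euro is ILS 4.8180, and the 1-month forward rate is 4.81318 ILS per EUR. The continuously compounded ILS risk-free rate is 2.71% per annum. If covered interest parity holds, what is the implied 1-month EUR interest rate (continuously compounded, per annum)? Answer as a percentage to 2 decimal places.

3.91%

T = 1/12 years.
F/S = 4.81318/4.818 = 0.9989996 = (growth of ILS) / (growth of EUR).
ILS growth factor: e^(0.0271×1/12) = 1.0022609.
Hence g_EUR = 1.0032646.
r = ln(1.0032646)/(1/12) = 0.039111 → 3.91%.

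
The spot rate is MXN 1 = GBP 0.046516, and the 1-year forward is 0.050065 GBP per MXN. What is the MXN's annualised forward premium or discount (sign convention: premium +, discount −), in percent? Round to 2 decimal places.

+7.63%

T = 1 year.
Period premium: (0.050065 − 0.046516)/0.046516 = 0.0762963.
Annualise by dividing by T: 0.0762963 / 1 = 0.076296 → 7.63%.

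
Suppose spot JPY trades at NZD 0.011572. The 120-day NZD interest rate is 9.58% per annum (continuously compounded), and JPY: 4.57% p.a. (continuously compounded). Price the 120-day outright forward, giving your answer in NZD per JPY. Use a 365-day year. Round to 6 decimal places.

T = 120/365 years.
Growth of 1 NZD over T: e^(0.0958×120/365) = 1.0319971.
JPY growth factor: e^(0.0457×120/365) = 1.0151381.
Forward (NZD per JPY) = 0.011572 × 1.0319971 / 1.0151381 = 0.01176418.

0.011764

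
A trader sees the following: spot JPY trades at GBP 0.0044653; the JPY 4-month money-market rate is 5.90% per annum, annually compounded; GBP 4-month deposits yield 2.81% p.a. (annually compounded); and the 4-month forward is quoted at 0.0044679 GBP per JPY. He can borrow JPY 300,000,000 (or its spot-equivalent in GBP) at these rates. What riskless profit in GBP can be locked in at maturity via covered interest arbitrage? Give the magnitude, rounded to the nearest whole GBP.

GBP 14,207

T = 4/12 years.
Invest the JPY and cover forward: 300,000,000 × 1.019292089 × 0.0044679 = GBP 1,366,228.54.
Convert at spot and invest in GBP: 300,000,000 × 0.0044653 × 1.009280277 = GBP 1,352,021.77.
The quoted forward overvalues JPY, so borrow GBP, buy JPY at spot, deposit the JPY at 5.90%, and sell the proceeds forward at 0.0044679.
Profit = 1,366,228.54 − 1,352,021.77 = GBP 14,207.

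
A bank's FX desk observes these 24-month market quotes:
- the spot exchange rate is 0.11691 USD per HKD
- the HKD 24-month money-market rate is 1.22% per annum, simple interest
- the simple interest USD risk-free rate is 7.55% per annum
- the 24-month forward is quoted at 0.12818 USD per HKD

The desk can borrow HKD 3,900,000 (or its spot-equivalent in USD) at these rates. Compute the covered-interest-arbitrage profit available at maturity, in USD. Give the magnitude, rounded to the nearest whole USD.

T = 2 years.
Route A — deposit HKD, sell forward: 3,900,000 × 1.024400 × 0.12818 = USD 512,099.61.
Route B — convert at spot, deposit USD: 3,900,000 × 0.11691 × 1.151000 = USD 524,797.30.
The quoted forward undervalues HKD, so borrow HKD, convert to USD at spot, deposit the USD at 7.55%, and buy HKD forward at 0.12818 to cover the loan.
Profit = 524,797.30 − 512,099.61 = USD 12,698.

USD 12,698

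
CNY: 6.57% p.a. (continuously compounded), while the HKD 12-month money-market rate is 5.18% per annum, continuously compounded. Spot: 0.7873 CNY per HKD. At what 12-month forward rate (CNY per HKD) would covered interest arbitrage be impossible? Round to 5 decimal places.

0.79832

T = 1 year.
CNY accumulates by e^(0.0657×1) = 1.0679063.
Growth of 1 HKD over T: e^(0.0518×1) = 1.0531651.
CIP: F = S · (grow CNY)/(grow HKD) = 0.7873 × 1.0679063/1.0531651 = 0.7983199 CNY per HKD.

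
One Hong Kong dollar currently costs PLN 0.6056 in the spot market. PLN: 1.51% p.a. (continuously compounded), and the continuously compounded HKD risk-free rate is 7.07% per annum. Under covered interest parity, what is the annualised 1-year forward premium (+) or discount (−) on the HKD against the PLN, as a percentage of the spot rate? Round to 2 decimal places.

-5.41%

T = 1 year.
CIP forward (PLN per HKD) = 0.6056 × 1.0152146/1.0732592 = 0.5728476.
Annualised premium = (F − S)/S × (1/T) = (0.5728476 − 0.6056)/0.6056 ÷ 1 = -5.41%.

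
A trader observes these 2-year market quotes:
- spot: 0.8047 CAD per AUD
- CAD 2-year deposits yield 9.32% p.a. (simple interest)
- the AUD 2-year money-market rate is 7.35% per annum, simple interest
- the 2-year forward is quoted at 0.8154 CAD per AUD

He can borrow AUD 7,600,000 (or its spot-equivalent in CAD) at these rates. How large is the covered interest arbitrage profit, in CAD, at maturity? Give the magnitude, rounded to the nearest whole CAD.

CAD 147,685

T = 2 years.
Invest the AUD and cover forward: 7,600,000 × 1.147000 × 0.8154 = CAD 7,108,004.88.
Convert at spot and invest in CAD: 7,600,000 × 0.8047 × 1.186400 = CAD 7,255,690.21.
The quoted forward undervalues AUD, so borrow AUD, convert to CAD at spot, deposit the CAD at 9.32%, and buy AUD forward at 0.8154 to cover the loan.
The gap between the two covered legs is CAD 147,685.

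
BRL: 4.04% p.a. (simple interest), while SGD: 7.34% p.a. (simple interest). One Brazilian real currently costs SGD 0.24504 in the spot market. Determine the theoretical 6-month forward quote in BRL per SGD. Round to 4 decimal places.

T = 6/12 years.
SGD accumulates by 1 + 0.0734×6/12 = 1.036700.
BRL accumulates by 1 + 0.0404×6/12 = 1.020200.
So F = 0.24504 × 1.036700 / 1.020200 = 0.2490031 (SGD/BRL).
Quoted the other way: 1/0.2490031 = 4.0160 BRL per SGD.

4.0160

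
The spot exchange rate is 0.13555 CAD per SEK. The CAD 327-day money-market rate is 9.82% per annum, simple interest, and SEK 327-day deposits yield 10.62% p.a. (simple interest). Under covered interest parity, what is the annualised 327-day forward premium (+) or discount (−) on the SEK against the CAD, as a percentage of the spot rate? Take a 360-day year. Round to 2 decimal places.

-0.73%

T = 327/360 years.
No-arbitrage forward: 0.13555 × 1.0891983 / 1.096465 = 0.13465166 CAD/SEK.
(F − S)/S ÷ T = (0.13465166 − 0.13555)/0.13555/(327/360) = -0.007296 → -0.73%.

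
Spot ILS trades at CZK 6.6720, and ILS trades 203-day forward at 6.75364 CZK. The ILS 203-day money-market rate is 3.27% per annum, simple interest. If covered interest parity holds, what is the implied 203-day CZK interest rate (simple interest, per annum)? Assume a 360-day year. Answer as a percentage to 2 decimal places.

T = 203/360 years.
F/S = 6.75364/6.672 = 1.0122362 = (growth of CZK) / (growth of ILS).
The ILS side grows by 1 + 0.0327×203/360 = 1.0184392.
So the CZK growth factor = 1.030901.
r = (1.030901 − 1)/(203/360) = 0.054800 → 5.48%.

5.48%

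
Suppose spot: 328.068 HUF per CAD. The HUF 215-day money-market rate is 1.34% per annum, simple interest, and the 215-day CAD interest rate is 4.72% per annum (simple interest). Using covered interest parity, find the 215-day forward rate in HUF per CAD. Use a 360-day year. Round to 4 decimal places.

T = 215/360 years.
HUF accumulates by 1 + 0.0134×215/360 = 1.008002778.
Growth of 1 CAD over T: 1 + 0.0472×215/360 = 1.028188889.
So F = 328.068 × 1.008002778 / 1.028188889 = 321.627144 (HUF/CAD).

321.6271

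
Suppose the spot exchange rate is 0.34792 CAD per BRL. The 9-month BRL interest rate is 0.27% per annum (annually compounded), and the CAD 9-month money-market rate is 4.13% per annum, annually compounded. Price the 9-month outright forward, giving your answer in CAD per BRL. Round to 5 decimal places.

0.35792

T = 9/12 years.
CAD growth factor: (1 + 0.0413)^(9/12) = 1.0308178.
BRL growth factor: (1 + 0.0027)^(9/12) = 1.0020243.
So F = 0.34792 × 1.0308178 / 1.0020243 = 0.3579176 (CAD/BRL).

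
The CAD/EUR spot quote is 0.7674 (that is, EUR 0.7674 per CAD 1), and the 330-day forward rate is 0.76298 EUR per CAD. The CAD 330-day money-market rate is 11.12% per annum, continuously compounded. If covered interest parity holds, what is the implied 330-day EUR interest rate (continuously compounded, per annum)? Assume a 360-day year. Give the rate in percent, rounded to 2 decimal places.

10.49%

T = 330/360 years.
CIP gives F = S · g_EUR/g_CAD, so g_EUR/g_CAD = 0.76298/0.7674 = 0.9942403.
CAD growth factor: e^(0.1112×330/360) = 1.1073096.
Hence g_EUR = 1.1009318.
r = ln(1.1009318)/(330/360) = 0.104898 → 10.49%.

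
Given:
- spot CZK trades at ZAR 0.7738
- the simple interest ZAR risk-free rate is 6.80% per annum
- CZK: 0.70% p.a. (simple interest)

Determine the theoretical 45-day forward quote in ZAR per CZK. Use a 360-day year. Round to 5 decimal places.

T = 45/360 years.
ZAR growth factor: 1 + 0.0680×45/360 = 1.008500.
CZK growth factor: 1 + 0.0070×45/360 = 1.000875.
So F = 0.7738 × 1.008500 / 1.000875 = 0.7796951 (ZAR/CZK).

0.77970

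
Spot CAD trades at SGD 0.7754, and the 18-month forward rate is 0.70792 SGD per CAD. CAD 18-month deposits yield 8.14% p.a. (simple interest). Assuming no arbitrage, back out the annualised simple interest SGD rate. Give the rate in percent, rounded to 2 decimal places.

T = 18/12 years.
By CIP, F/S equals the SGD-to-CAD growth ratio: 0.70792/0.7754 = 0.9129739.
The CAD side grows by 1 + 0.0814×18/12 = 1.122100.
Hence g_SGD = 1.024448.
r = (1.024448 − 1)/(18/12) = 0.016299 → 1.63%.

1.63%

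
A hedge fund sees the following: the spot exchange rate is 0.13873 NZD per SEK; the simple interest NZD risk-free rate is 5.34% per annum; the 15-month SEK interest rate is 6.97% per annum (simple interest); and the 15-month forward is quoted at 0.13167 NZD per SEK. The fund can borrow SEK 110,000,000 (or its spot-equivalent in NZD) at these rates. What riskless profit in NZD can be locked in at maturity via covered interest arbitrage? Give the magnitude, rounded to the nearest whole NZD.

NZD 533,333

T = 15/12 years.
Invest the SEK and cover forward: 110,000,000 × 1.087125 × 0.13167 = NZD 15,745,592.36.
Convert at spot and invest in NZD: 110,000,000 × 0.13873 × 1.066750 = NZD 16,278,925.03.
The quoted forward undervalues SEK, so borrow SEK, convert to NZD at spot, deposit the NZD at 5.34%, and buy SEK forward at 0.13167 to cover the loan.
Arbitrage profit = |15,745,592.36 − 16,278,925.03| = NZD 533,333.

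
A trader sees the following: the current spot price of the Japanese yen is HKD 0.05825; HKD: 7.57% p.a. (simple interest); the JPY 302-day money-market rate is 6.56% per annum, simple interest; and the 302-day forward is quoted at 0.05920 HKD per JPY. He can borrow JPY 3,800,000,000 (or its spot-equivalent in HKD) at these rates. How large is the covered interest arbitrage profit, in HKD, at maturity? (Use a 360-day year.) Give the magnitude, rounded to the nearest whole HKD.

HKD 1,933,213

T = 302/360 years.
Keep in JPY, deliver into the forward: 3,800,000,000·1.05503111111·0.05920 = HKD 237,339,798.76.
Swap to HKD now, deposit: 3,800,000,000·0.05825·1.06350388889 = HKD 235,406,585.81.
The quoted forward overvalues JPY, so borrow HKD, buy JPY at spot, deposit the JPY at 6.56%, and sell the proceeds forward at 0.05920.
The gap between the two covered legs is HKD 1,933,213.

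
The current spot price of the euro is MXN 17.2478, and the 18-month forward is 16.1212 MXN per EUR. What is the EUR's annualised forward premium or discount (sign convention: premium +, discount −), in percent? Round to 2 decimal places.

T = 18/12 years.
Period premium: (16.1212 − 17.2478)/17.2478 = -0.0653185.
×(1/T) gives -4.35% p.a.

-4.35%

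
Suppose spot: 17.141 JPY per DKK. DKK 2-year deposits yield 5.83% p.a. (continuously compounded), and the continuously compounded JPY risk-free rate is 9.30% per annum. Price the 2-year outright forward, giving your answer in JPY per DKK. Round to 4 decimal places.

18.3728

T = 2 years.
Growth of 1 JPY over T: e^(0.0930×2) = 1.20442226.
Growth of 1 DKK over T: e^(0.0583×2) = 1.12366987.
CIP: F = S · (grow JPY)/(grow DKK) = 17.141 × 1.20442226/1.12366987 = 18.372836 JPY per DKK.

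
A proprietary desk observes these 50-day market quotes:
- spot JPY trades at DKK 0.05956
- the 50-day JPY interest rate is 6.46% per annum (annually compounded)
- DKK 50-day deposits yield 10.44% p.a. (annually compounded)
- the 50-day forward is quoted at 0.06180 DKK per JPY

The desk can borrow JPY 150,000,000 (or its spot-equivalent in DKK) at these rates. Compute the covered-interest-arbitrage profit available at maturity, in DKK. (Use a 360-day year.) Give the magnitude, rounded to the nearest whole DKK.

DKK 292,877

T = 50/360 years.
Route A — deposit JPY, sell forward: 150,000,000 × 1.008732231 × 0.06180 = DKK 9,350,947.78.
Route B — convert at spot, deposit DKK: 150,000,000 × 0.05956 × 1.01388752 = DKK 9,058,071.10.
The quoted forward overvalues JPY, so borrow DKK, buy JPY at spot, deposit the JPY at 6.46%, and sell the proceeds forward at 0.06180.
Profit = 9,350,947.78 − 9,058,071.10 = DKK 292,877.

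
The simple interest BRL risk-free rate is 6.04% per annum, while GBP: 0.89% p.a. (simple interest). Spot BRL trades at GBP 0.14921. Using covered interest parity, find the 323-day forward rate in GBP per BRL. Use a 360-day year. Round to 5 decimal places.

0.14267

T = 323/360 years.
GBP growth factor: 1 + 0.0089×323/360 = 1.0079853.
Growth of 1 BRL over T: 1 + 0.0604×323/360 = 1.0541922.
So F = 0.14921 × 1.0079853 / 1.0541922 = 0.1426699 (GBP/BRL).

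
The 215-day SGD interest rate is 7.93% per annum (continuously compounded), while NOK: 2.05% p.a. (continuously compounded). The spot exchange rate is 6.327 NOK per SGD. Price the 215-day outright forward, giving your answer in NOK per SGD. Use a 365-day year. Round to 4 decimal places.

6.1116

T = 215/365 years.
Growth of 1 NOK over T: e^(0.0205×215/365) = 1.0121485.
SGD accumulates by e^(0.0793×215/365) = 1.0478191.
CIP: F = S · (grow NOK)/(grow SGD) = 6.327 × 1.0121485/1.0478191 = 6.111612 NOK per SGD.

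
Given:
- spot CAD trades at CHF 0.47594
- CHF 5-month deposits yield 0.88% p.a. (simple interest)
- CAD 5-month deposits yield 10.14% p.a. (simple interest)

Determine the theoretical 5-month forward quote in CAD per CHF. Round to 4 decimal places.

2.1819

T = 5/12 years.
Growth of 1 CHF over T: 1 + 0.0088×5/12 = 1.0036667.
CAD growth factor: 1 + 0.1014×5/12 = 1.042250.
CIP: F = S · (grow CHF)/(grow CAD) = 0.47594 × 1.0036667/1.042250 = 0.4583211 CHF per CAD.
Quoted the other way: 1/0.4583211 = 2.1819 CAD per CHF.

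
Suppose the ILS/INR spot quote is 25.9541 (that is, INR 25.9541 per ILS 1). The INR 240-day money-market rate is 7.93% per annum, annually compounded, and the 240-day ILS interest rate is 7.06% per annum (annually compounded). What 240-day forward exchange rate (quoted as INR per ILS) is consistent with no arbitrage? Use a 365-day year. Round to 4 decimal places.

26.0926

T = 240/365 years.
INR accumulates by (1 + 0.0793)^(240/365) = 1.05145845.
ILS growth factor: (1 + 0.0706)^(240/365) = 1.04587775.
Forward (INR per ILS) = 25.9541 × 1.05145845 / 1.04587775 = 26.092589.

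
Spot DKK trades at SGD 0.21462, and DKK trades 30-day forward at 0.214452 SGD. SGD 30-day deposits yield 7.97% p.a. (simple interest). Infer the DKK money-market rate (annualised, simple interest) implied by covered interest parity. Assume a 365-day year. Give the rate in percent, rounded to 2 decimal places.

8.93%

T = 30/365 years.
By CIP, F/S equals the SGD-to-DKK growth ratio: 0.214452/0.21462 = 0.9992172.
The SGD side grows by 1 + 0.0797×30/365 = 1.0065507.
Hence g_DKK = 1.0073392.
(1.0073392 − 1)/T = 0.089294, i.e. 8.93%.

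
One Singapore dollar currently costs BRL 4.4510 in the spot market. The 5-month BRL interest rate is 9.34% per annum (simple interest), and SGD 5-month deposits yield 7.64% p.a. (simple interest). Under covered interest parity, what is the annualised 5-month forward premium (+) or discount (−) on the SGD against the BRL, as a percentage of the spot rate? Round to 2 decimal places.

+1.65%

T = 5/12 years.
F = S · g_BRL/g_SGD = 4.451 × 1.0389167/1.0318333 = 4.4815555.
(F − S)/S ÷ T = (4.4815555 − 4.451)/4.451/(5/12) = 0.016476 → 1.65%.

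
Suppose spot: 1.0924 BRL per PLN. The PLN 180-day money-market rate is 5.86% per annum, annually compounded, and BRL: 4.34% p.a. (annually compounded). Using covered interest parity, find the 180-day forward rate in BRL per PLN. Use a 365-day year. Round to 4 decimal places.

T = 180/365 years.
BRL accumulates by (1 + 0.0434)^(180/365) = 1.0211723.
PLN growth factor: (1 + 0.0586)^(180/365) = 1.0284817.
So F = 1.0924 × 1.0211723 / 1.0284817 = 1.084636 (BRL/PLN).

1.0846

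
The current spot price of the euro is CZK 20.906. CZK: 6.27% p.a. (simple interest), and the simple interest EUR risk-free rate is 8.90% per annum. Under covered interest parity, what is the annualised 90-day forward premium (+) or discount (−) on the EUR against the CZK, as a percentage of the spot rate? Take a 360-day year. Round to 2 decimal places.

-2.57%

T = 90/360 years.
CIP forward (CZK per EUR) = 20.906 × 1.015675/1.022250 = 20.771535.
Annualised premium = (F − S)/S × (1/T) = (20.771535 − 20.906)/20.906 ÷ (90/360) = -2.57%.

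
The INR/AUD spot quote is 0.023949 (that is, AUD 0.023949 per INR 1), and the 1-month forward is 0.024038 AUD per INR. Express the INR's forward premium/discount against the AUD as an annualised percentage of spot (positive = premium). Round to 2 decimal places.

T = 1/12 years.
INR trades forward at +0.37162% vs spot over the period.
Annualise by dividing by T: 0.0037162 / (1/12) = 0.044594 → 4.46%.

+4.46%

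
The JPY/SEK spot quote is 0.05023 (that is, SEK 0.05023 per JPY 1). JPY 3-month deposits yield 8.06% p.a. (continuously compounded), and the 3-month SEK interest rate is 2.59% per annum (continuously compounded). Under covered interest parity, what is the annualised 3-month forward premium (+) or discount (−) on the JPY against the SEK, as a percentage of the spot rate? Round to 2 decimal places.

T = 3/12 years.
No-arbitrage forward: 0.05023 × 1.006496 / 1.0203544 = 0.04954778 SEK/JPY.
Annualised premium = (F − S)/S × (1/T) = (0.04954778 − 0.05023)/0.05023 ÷ (3/12) = -5.43%.

-5.43%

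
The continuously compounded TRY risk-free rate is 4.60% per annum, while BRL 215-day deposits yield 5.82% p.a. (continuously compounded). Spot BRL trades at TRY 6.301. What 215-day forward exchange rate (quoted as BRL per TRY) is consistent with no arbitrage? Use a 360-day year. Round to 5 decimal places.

T = 215/360 years.
Growth of 1 TRY over T: e^(0.0460×215/360) = 1.0278531.
BRL growth factor: e^(0.0582×215/360) = 1.0353695.
Forward (TRY per BRL) = 6.301 × 1.0278531 / 1.0353695 = 6.255257.
Quoted the other way: 1/6.255257 = 0.15987 BRL per TRY.

0.15987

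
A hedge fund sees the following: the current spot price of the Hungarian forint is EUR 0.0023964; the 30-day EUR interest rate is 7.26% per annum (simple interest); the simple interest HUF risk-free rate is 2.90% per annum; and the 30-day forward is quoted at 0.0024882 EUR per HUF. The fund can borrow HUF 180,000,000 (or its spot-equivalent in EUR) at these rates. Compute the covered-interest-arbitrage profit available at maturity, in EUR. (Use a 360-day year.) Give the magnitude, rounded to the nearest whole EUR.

T = 30/360 years.
Keep in HUF, deliver into the forward: 180,000,000·1.00241667·0.0024882 = EUR 448,958.37.
Swap to EUR now, deposit: 180,000,000·0.0023964·1.006050 = EUR 433,961.68.
The quoted forward overvalues HUF, so borrow EUR, buy HUF at spot, deposit the HUF at 2.90%, and sell the proceeds forward at 0.0024882.
Profit = 448,958.37 − 433,961.68 = EUR 14,997.

EUR 14,997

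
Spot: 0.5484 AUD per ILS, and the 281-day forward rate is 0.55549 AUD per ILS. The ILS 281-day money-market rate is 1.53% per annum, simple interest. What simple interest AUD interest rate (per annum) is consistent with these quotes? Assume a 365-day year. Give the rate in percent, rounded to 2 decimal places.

3.23%

T = 281/365 years.
By CIP, F/S equals the AUD-to-ILS growth ratio: 0.55549/0.5484 = 1.0129285.
The ILS side grows by 1 + 0.0153×281/365 = 1.0117789.
Hence g_AUD = 1.0248597.
r = (1.0248597 − 1)/(281/365) = 0.032291 → 3.23%.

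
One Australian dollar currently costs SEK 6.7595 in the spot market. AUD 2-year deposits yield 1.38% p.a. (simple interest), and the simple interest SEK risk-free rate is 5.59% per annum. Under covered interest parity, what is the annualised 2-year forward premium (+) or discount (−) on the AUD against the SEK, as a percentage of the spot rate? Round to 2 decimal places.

T = 2 years.
No-arbitrage forward: 6.7595 × 1.111800 / 1.027600 = 7.3133633 SEK/AUD.
(F − S)/S ÷ T = (7.3133633 − 6.7595)/6.7595/2 = 0.040969 → 4.10%.

+4.10%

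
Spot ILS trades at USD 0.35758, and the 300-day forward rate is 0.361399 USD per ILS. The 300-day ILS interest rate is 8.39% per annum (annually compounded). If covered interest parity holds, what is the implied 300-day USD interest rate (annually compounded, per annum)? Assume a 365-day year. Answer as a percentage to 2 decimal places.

T = 300/365 years.
CIP gives F = S · g_USD/g_ILS, so g_USD/g_ILS = 0.361399/0.35758 = 1.0106801.
ILS growth factor: (1 + 0.0839)^(300/365) = 1.068460.
So the USD growth factor = 1.0798713.
Annualise: 1.0798713^(365/300) − 1 = 0.098001 = 9.80%.

9.80%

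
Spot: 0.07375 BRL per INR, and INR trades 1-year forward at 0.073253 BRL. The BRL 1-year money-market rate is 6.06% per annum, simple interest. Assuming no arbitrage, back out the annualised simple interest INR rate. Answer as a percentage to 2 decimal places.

T = 1 year.
F/S = 0.073253/0.07375 = 0.9932610 = (growth of BRL) / (growth of INR).
The BRL side grows by 1 + 0.0606×1 = 1.060600.
Hence g_INR = 1.0677959.
r = (1.0677959 − 1)/1 = 0.067796 → 6.78%.

6.78%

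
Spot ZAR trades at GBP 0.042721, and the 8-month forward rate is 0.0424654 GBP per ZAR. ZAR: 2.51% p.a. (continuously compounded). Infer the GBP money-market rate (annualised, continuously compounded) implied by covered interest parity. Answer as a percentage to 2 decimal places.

1.61%

T = 8/12 years.
CIP gives F = S · g_GBP/g_ZAR, so g_GBP/g_ZAR = 0.0424654/0.042721 = 0.9940170.
ZAR growth factor: e^(0.0251×8/12) = 1.0168741.
Hence g_GBP = 1.0107901.
Take logs: ln 1.0107901 / (8/12) = 0.016098, so 1.61%.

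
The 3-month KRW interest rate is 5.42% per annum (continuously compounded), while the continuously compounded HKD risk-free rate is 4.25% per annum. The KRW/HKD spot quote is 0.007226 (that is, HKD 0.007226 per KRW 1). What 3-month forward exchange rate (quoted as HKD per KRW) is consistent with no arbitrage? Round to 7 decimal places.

T = 3/12 years.
HKD accumulates by e^(0.0425×3/12) = 1.0106816.
KRW growth factor: e^(0.0542×3/12) = 1.0136422.
CIP: F = S · (grow HKD)/(grow KRW) = 0.007226 × 1.0106816/1.0136422 = 0.007204895 HKD per KRW.

0.0072049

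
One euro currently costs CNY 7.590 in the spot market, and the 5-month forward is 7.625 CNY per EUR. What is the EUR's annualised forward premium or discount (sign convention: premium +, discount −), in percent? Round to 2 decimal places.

T = 5/12 years.
(F − S)/S = (7.625 − 7.59)/7.59 = 0.0046113.
Annualise by dividing by T: 0.0046113 / (5/12) = 0.011067 → 1.11%.

+1.11%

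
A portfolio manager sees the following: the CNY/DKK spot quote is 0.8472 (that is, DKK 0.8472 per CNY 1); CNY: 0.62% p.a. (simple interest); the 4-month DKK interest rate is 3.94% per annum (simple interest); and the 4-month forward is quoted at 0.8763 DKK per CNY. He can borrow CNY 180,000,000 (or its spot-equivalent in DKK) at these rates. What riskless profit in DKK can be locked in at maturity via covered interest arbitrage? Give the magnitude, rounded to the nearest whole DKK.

T = 4/12 years.
Keep in CNY, deliver into the forward: 180,000,000·1.00206666667·0.8763 = DKK 158,059,983.60.
Swap to DKK now, deposit: 180,000,000·0.8472·1.01313333333 = DKK 154,498,780.80.
The quoted forward overvalues CNY, so borrow DKK, buy CNY at spot, deposit the CNY at 0.62%, and sell the proceeds forward at 0.8763.
Arbitrage profit = |158,059,983.60 − 154,498,780.80| = DKK 3,561,203.

DKK 3,561,203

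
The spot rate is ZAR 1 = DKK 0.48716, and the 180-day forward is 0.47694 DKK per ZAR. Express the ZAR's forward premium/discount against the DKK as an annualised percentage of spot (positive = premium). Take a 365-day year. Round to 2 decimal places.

T = 180/365 years.
Period premium: (0.47694 − 0.48716)/0.48716 = -0.0209787.
×(1/T) gives -4.25% p.a.

-4.25%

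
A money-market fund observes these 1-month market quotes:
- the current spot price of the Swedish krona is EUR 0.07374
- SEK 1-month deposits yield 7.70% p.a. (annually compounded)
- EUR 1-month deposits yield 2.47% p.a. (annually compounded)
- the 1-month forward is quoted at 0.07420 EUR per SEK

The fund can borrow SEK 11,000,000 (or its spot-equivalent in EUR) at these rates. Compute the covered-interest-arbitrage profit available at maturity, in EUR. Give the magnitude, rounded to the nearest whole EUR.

EUR 8,470

T = 1/12 years.
Route A — deposit SEK, sell forward: 11,000,000 × 1.00620076 × 0.07420 = EUR 821,261.06.
Route B — convert at spot, deposit EUR: 11,000,000 × 0.07374 × 1.00203539 = EUR 812,790.99.
The quoted forward overvalues SEK, so borrow EUR, buy SEK at spot, deposit the SEK at 7.70%, and sell the proceeds forward at 0.07420.
The gap between the two covered legs is EUR 8,470.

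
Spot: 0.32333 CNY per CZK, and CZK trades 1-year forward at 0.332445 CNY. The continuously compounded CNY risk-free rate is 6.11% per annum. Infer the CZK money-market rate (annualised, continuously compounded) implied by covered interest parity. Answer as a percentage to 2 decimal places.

3.33%

T = 1 year.
CIP gives F = S · g_CNY/g_CZK, so g_CNY/g_CZK = 0.332445/0.32333 = 1.0281910.
The CNY side grows by e^(0.0611×1) = 1.0630052.
Hence g_CZK = 1.0338597.
Take logs: ln 1.0338597 / 1 = 0.033299, so 3.33%.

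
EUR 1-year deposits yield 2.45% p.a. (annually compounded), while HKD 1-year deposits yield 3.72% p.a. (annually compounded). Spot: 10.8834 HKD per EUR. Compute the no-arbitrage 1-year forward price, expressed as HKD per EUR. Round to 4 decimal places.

T = 1 year.
HKD accumulates by (1 + 0.0372)^1 = 1.037200.
EUR accumulates by (1 + 0.0245)^1 = 1.024500.
CIP: F = S · (grow HKD)/(grow EUR) = 10.8834 × 1.037200/1.024500 = 11.018314 HKD per EUR.

11.0183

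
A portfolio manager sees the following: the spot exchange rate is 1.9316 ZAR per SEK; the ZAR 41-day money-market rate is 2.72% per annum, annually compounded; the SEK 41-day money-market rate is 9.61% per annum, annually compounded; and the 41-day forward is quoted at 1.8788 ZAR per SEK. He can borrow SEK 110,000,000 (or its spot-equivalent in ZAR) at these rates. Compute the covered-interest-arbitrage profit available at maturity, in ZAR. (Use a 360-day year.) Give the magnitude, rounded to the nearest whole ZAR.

T = 41/360 years.
Keep in SEK, deliver into the forward: 110,000,000·1.01050505982·1.8788 = ZAR 208,839,059.70.
Swap to ZAR now, deposit: 110,000,000·1.9316·1.00306107224 = ZAR 213,126,404.39.
The quoted forward undervalues SEK, so borrow SEK, convert to ZAR at spot, deposit the ZAR at 2.72%, and buy SEK forward at 1.8788 to cover the loan.
Profit = 213,126,404.39 − 208,839,059.70 = ZAR 4,287,345.

ZAR 4,287,345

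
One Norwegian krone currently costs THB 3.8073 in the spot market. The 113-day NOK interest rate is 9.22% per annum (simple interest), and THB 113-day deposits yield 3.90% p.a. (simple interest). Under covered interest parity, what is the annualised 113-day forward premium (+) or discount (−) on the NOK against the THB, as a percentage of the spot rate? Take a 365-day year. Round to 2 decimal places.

T = 113/365 years.
CIP forward (THB per NOK) = 3.8073 × 1.012074/1.0285441 = 3.7463336.
(F − S)/S ÷ T = (3.7463336 − 3.8073)/3.8073/(113/365) = -0.051723 → -5.17%.

-5.17%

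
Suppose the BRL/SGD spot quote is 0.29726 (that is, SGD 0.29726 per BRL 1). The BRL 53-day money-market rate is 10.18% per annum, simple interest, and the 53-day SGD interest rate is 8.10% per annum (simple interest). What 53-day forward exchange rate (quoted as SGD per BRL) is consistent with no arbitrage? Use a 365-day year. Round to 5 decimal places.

T = 53/365 years.
SGD accumulates by 1 + 0.0810×53/365 = 1.0117616.
BRL accumulates by 1 + 0.1018×53/365 = 1.0147819.
CIP: F = S · (grow SGD)/(grow BRL) = 0.29726 × 1.0117616/1.0147819 = 0.2963753 SGD per BRL.

0.29638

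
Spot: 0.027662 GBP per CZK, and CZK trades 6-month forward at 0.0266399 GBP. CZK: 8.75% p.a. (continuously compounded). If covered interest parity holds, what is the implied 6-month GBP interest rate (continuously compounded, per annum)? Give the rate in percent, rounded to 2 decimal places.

1.22%

T = 6/12 years.
F/S = 0.0266399/0.027662 = 0.9630504 = (growth of GBP) / (growth of CZK).
The CZK side grows by e^(0.0875×6/12) = 1.0447211.
Hence g_GBP = 1.0061191.
r = ln(1.0061191)/(6/12) = 0.012201 → 1.22%.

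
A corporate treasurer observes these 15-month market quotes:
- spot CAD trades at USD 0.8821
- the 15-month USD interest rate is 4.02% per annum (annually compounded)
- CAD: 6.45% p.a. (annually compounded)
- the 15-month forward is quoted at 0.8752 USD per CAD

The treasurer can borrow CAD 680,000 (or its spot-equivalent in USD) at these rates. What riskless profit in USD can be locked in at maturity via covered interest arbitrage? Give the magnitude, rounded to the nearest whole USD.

USD 13,380

T = 15/12 years.
Keep in CAD, deliver into the forward: 680,000·1.08126484·0.8752 = USD 643,499.63.
Swap to USD now, deposit: 680,000·0.8821·1.05050001 = USD 630,119.32.
The quoted forward overvalues CAD, so borrow USD, buy CAD at spot, deposit the CAD at 6.45%, and sell the proceeds forward at 0.8752.
Arbitrage profit = |643,499.63 − 630,119.32| = USD 13,380.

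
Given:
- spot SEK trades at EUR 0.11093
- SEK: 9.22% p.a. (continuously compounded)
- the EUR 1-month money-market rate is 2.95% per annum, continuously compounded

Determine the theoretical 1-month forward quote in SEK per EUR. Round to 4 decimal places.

T = 1/12 years.
EUR growth factor: e^(0.0295×1/12) = 1.0024614.
Growth of 1 SEK over T: e^(0.0922×1/12) = 1.0077129.
Forward (EUR per SEK) = 0.11093 × 1.0024614 / 1.0077129 = 0.1103519.
Invert for SEK per EUR: 1 / 0.1103519 = 9.0619.

9.0619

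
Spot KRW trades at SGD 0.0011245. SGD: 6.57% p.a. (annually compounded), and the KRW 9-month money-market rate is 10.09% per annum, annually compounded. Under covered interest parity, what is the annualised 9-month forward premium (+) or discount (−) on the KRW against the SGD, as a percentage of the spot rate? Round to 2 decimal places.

-3.21%

T = 9/12 years.
F = S · g_SGD/g_KRW = 0.0011245 × 1.048881/1.0747585 = 0.0010974248.
Annualised premium = (F − S)/S × (1/T) = (0.0010974248 − 0.0011245)/0.0011245 ÷ (9/12) = -3.21%.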